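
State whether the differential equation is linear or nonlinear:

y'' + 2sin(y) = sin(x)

Nonlinear (sin(y) is nonlinear in y)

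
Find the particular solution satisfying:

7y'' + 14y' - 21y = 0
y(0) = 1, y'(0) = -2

General solution: y = C₁e^x + C₂e^(-3x)
Applying ICs: C₁ = 1/4, C₂ = 3/4
Particular solution: y = (1/4)e^x + (3/4)e^(-3x)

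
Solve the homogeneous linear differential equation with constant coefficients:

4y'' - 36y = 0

Characteristic equation: 4r² - 36 = 0
Divide by 4: r² - 9 = 0
Roots: r = 3, -3 (distinct real)
General solution: y = C₁e^(3x) + C₂e^(-3x)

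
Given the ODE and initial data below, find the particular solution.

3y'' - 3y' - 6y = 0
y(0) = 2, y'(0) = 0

General solution: y = C₁e^(2x) + C₂e^(-x)
Applying ICs: C₁ = 2/3, C₂ = 4/3
Particular solution: y = (2/3)e^(2x) + (4/3)e^(-x)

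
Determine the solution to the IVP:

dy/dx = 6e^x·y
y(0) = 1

General solution: y = Ce^(6e^x)
Applying IC y(0) = 1:
Particular solution: y = e^(6(e^x - 1))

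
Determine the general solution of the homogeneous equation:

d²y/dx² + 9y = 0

Characteristic equation: r² + 9 = 0
Roots: r = ±3i (complex conjugates)
General solution: y = C₁cos(3x) + C₂sin(3x)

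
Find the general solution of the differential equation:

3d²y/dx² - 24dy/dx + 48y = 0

Characteristic equation: 3r² - 24r + 48 = 0
Divide by 3: r² - 8r + 16 = 0
Factored: (r - 4)² = 0
Repeated root: r = 4
General solution: y = (C₁ + C₂x)e^(4x)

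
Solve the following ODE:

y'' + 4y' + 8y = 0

Characteristic equation: r² + 4r + 8 = 0
Roots: r = -2 ± 2i (complex conjugates)
General solution: y = e^(-2x)(C₁cos(2x) + C₂sin(2x))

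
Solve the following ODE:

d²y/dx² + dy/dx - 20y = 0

Characteristic equation: r² + r - 20 = 0
Roots: r = 4, -5 (distinct real)
General solution: y = C₁e^(4x) + C₂e^(-5x)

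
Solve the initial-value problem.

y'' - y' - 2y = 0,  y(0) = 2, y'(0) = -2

General solution: y = C₁e^(2x) + C₂e^(-x)
Applying ICs: C₁ = 0, C₂ = 2
Particular solution: y = 2e^(-x)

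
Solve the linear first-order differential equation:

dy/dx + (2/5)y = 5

Using integrating factor method:

General solution: y = 25/2 + Ce^(-2x/5)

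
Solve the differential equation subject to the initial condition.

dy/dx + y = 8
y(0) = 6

General solution: y = 8 + Ce^(-x)
Applying y(0) = 6: C = 6 - 8 = -2
Particular solution: y = 8 - 2e^(-x)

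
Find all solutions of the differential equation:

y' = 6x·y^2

Separating variables and integrating:
-1/y = 3x^2 + C

General solution: y^-1 = -3x^2 + C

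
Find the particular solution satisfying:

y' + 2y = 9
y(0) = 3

General solution: y = 9/2 + Ce^(-2x)
Applying y(0) = 3: C = 3 - 9/2 = -3/2
Particular solution: y = 9/2 - (3/2)e^(-2x)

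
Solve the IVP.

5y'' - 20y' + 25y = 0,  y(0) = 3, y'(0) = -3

General solution: y = e^(2x)(C₁cos(x) + C₂sin(x))
Complex roots r = 2 ± i
Applying ICs: C₁ = 3, C₂ = -9
Particular solution: y = e^(2x)(3cos(x) - 9sin(x))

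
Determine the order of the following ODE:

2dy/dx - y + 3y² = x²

The order is 1 (highest derivative is of order 1).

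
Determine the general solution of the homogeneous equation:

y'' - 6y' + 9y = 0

Characteristic equation: r² - 6r + 9 = 0
Factored: (r - 3)² = 0
Repeated root: r = 3
General solution: y = (C₁ + C₂x)e^(3x)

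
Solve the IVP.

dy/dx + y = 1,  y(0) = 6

General solution: y = 1 + Ce^(-x)
Applying y(0) = 6: C = 6 - 1 = 5
Particular solution: y = 1 + 5e^(-x)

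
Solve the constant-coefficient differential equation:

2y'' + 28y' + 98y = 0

Characteristic equation: 2r² + 28r + 98 = 0
Divide by 2: r² + 14r + 49 = 0
Factored: (r + 7)² = 0
Repeated root: r = -7
General solution: y = (C₁ + C₂x)e^(-7x)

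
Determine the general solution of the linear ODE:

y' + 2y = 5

Using integrating factor method:

General solution: y = 5/2 + Ce^(-2x)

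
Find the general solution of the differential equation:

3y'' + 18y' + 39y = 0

Characteristic equation: 3r² + 18r + 39 = 0
Divide by 3: r² + 6r + 13 = 0
Roots: r = -3 ± 2i (complex conjugates)
General solution: y = e^(-3x)(C₁cos(2x) + C₂sin(2x))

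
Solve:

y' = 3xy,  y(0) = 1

General solution: y = Ce^(3x²/2)
Applying IC y(0) = 1:
Particular solution: y = e^(3x²/2)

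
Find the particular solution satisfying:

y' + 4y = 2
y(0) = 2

General solution: y = 1/2 + Ce^(-4x)
Applying y(0) = 2: C = 2 - 1/2 = 3/2
Particular solution: y = 1/2 + (3/2)e^(-4x)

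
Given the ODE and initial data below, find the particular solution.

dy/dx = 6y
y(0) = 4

General solution: y = Ce^(6x)
Applying IC y(0) = 4:
Particular solution: y = 4e^(6x)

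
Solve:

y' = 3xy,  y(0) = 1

General solution: y = Ce^(3x²/2)
Applying IC y(0) = 1:
Particular solution: y = e^(3x²/2)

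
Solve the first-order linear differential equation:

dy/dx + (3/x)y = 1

Using integrating factor method:

General solution: y = (1/4)x + Cx^(-3)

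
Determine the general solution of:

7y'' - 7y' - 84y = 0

Characteristic equation: 7r² - 7r - 84 = 0
Divide by 7: r² - r - 12 = 0
Roots: r = 4, -3 (distinct real)
General solution: y = C₁e^(4x) + C₂e^(-3x)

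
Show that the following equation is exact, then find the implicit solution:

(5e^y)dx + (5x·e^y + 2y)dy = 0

Verify exactness: ∂M/∂y = ∂N/∂x ✓
Find F(x,y) such that ∂F/∂x = M, ∂F/∂y = N
Solution: 5x·e^y + y² = C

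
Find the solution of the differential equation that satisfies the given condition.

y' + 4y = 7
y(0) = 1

General solution: y = 7/4 + Ce^(-4x)
Applying y(0) = 1: C = 1 - 7/4 = -3/4
Particular solution: y = 7/4 - (3/4)e^(-4x)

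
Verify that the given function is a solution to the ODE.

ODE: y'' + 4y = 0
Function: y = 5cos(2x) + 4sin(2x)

Verification:
y'' = -20cos(2x) - 16sin(2x)
y'' + 4y = 0 ✓

Yes, it is a solution.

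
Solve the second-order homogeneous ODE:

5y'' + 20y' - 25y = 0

Characteristic equation: 5r² + 20r - 25 = 0
Divide by 5: r² + 4r - 5 = 0
Roots: r = 1, -5 (distinct real)
General solution: y = C₁e^x + C₂e^(-5x)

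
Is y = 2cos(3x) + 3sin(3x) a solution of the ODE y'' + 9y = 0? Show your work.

Verification:
y'' = -18cos(3x) - 27sin(3x)
y'' + 9y = 0 ✓

Yes, it is a solution.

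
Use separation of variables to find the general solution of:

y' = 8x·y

Separating variables and integrating:
ln|y| = 4x^2 + C

General solution: y = Ce^(4x^2)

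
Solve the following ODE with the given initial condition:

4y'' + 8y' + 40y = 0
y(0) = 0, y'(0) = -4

General solution: y = e^(-x)(C₁cos(3x) + C₂sin(3x))
Complex roots r = -1 ± 3i
Applying ICs: C₁ = 0, C₂ = -4/3
Particular solution: y = e^(-x)(-(4/3)sin(3x))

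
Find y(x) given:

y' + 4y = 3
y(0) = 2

General solution: y = 3/4 + Ce^(-4x)
Applying y(0) = 2: C = 2 - 3/4 = 5/4
Particular solution: y = 3/4 + (5/4)e^(-4x)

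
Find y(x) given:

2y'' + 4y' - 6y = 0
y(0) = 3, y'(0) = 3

General solution: y = C₁e^x + C₂e^(-3x)
Applying ICs: C₁ = 3, C₂ = 0
Particular solution: y = 3e^x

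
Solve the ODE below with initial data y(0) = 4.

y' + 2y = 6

General solution: y = 3 + Ce^(-2x)
Applying y(0) = 4: C = 4 - 3 = 1
Particular solution: y = 3 + e^(-2x)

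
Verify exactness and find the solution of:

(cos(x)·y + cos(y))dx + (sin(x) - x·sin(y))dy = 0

Verify exactness: ∂M/∂y = ∂N/∂x ✓
Find F(x,y) such that ∂F/∂x = M, ∂F/∂y = N
Solution: sin(x)·y + x·cos(y) = C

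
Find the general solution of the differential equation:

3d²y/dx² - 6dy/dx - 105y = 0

Characteristic equation: 3r² - 6r - 105 = 0
Divide by 3: r² - 2r - 35 = 0
Roots: r = 7, -5 (distinct real)
General solution: y = C₁e^(7x) + C₂e^(-5x)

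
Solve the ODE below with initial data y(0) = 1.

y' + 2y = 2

General solution: y = 1 + Ce^(-2x)
Applying y(0) = 1: C = 1 - 1 = 0
Particular solution: y = 1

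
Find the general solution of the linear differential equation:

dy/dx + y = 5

Using integrating factor method:

General solution: y = 5 + Ce^(-x)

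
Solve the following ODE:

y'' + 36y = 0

Characteristic equation: r² + 36 = 0
Roots: r = ±6i (complex conjugates)
General solution: y = C₁cos(6x) + C₂sin(6x)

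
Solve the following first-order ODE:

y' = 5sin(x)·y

Separating variables and integrating:
ln|y| = -5cos(x) + C

General solution: y = Ce^(-5cos(x))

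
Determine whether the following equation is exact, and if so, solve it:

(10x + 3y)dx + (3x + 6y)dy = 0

Verify exactness: ∂M/∂y = ∂N/∂x ✓
Find F(x,y) such that ∂F/∂x = M, ∂F/∂y = N
Solution: 5x² + 3xy + 3y² = C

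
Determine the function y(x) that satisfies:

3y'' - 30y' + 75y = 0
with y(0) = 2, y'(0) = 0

General solution: y = (C₁ + C₂x)e^(5x)
Repeated root r = 5
Applying ICs: C₁ = 2, C₂ = -10
Particular solution: y = (2 - 10x)e^(5x)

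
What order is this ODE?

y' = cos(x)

The order is 1 (highest derivative is of order 1).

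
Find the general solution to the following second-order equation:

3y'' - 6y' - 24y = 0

Characteristic equation: 3r² - 6r - 24 = 0
Divide by 3: r² - 2r - 8 = 0
Roots: r = 4, -2 (distinct real)
General solution: y = C₁e^(4x) + C₂e^(-2x)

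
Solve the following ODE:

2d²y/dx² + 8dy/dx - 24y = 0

Characteristic equation: 2r² + 8r - 24 = 0
Divide by 2: r² + 4r - 12 = 0
Roots: r = 2, -6 (distinct real)
General solution: y = C₁e^(2x) + C₂e^(-6x)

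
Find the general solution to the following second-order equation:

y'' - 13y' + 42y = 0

Characteristic equation: r² - 13r + 42 = 0
Roots: r = 7, 6 (distinct real)
General solution: y = C₁e^(7x) + C₂e^(6x)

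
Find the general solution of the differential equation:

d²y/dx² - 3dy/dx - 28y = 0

Characteristic equation: r² - 3r - 28 = 0
Roots: r = 7, -4 (distinct real)
General solution: y = C₁e^(7x) + C₂e^(-4x)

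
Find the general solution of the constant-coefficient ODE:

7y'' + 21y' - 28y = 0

Characteristic equation: 7r² + 21r - 28 = 0
Divide by 7: r² + 3r - 4 = 0
Roots: r = 1, -4 (distinct real)
General solution: y = C₁e^x + C₂e^(-4x)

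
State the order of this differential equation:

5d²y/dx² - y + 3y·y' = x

The order is 2 (highest derivative is of order 2).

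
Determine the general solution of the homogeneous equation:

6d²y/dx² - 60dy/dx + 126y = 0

Characteristic equation: 6r² - 60r + 126 = 0
Divide by 6: r² - 10r + 21 = 0
Roots: r = 3, 7 (distinct real)
General solution: y = C₁e^(3x) + C₂e^(7x)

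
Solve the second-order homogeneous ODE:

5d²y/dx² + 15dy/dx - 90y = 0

Characteristic equation: 5r² + 15r - 90 = 0
Divide by 5: r² + 3r - 18 = 0
Roots: r = 3, -6 (distinct real)
General solution: y = C₁e^(3x) + C₂e^(-6x)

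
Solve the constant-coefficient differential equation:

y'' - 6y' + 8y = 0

Characteristic equation: r² - 6r + 8 = 0
Roots: r = 2, 4 (distinct real)
General solution: y = C₁e^(2x) + C₂e^(4x)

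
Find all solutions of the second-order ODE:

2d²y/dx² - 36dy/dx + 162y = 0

Characteristic equation: 2r² - 36r + 162 = 0
Divide by 2: r² - 18r + 81 = 0
Factored: (r - 9)² = 0
Repeated root: r = 9
General solution: y = (C₁ + C₂x)e^(9x)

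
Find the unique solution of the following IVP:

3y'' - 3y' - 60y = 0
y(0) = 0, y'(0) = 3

General solution: y = C₁e^(5x) + C₂e^(-4x)
Applying ICs: C₁ = 1/3, C₂ = -1/3
Particular solution: y = (1/3)e^(5x) - (1/3)e^(-4x)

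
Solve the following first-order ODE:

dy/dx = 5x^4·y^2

Separating variables and integrating:
-1/y = x^5 + C

General solution: y^-1 = -x^5 + C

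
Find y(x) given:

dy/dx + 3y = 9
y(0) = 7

General solution: y = 3 + Ce^(-3x)
Applying y(0) = 7: C = 7 - 3 = 4
Particular solution: y = 3 + 4e^(-3x)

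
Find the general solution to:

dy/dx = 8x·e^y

Separating variables and integrating:
-e^(-y) = 4x² + C

General solution: y = -ln(C - 4x²)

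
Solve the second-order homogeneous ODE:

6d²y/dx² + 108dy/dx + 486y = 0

Characteristic equation: 6r² + 108r + 486 = 0
Divide by 6: r² + 18r + 81 = 0
Factored: (r + 9)² = 0
Repeated root: r = -9
General solution: y = (C₁ + C₂x)e^(-9x)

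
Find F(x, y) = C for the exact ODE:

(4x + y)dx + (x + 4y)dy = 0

Verify exactness: ∂M/∂y = ∂N/∂x ✓
Find F(x,y) such that ∂F/∂x = M, ∂F/∂y = N
Solution: 2x² + xy + 2y² = C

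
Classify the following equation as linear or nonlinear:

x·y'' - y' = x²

Linear (y and its derivatives appear to the first power only, no products of y terms)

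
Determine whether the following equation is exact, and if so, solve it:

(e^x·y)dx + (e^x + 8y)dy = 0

Verify exactness: ∂M/∂y = ∂N/∂x ✓
Find F(x,y) such that ∂F/∂x = M, ∂F/∂y = N
Solution: e^x·y + 4y² = C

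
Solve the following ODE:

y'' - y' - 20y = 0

Characteristic equation: r² - r - 20 = 0
Roots: r = 5, -4 (distinct real)
General solution: y = C₁e^(5x) + C₂e^(-4x)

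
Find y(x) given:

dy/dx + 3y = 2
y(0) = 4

General solution: y = 2/3 + Ce^(-3x)
Applying y(0) = 4: C = 4 - 2/3 = 10/3
Particular solution: y = 2/3 + (10/3)e^(-3x)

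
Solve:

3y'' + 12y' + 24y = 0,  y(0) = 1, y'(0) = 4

General solution: y = e^(-2x)(C₁cos(2x) + C₂sin(2x))
Complex roots r = -2 ± 2i
Applying ICs: C₁ = 1, C₂ = 3
Particular solution: y = e^(-2x)(cos(2x) + 3sin(2x))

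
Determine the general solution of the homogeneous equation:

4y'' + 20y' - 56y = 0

Characteristic equation: 4r² + 20r - 56 = 0
Divide by 4: r² + 5r - 14 = 0
Roots: r = 2, -7 (distinct real)
General solution: y = C₁e^(2x) + C₂e^(-7x)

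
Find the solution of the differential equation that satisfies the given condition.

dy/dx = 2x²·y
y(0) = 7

General solution: y = Ce^(2x³/3)
Applying IC y(0) = 7:
Particular solution: y = 7e^(2x³/3)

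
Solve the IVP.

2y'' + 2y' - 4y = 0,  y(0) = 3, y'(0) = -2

General solution: y = C₁e^x + C₂e^(-2x)
Applying ICs: C₁ = 4/3, C₂ = 5/3
Particular solution: y = (4/3)e^x + (5/3)e^(-2x)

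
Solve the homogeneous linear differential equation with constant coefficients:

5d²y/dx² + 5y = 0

Characteristic equation: 5r² + 5 = 0
Divide by 5: r² + 1 = 0
Roots: r = ±i (complex conjugates)
General solution: y = C₁cos(x) + C₂sin(x)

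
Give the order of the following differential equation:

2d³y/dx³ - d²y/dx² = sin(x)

The order is 3 (highest derivative is of order 3).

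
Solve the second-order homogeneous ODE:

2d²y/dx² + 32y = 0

Characteristic equation: 2r² + 32 = 0
Divide by 2: r² + 16 = 0
Roots: r = ±4i (complex conjugates)
General solution: y = C₁cos(4x) + C₂sin(4x)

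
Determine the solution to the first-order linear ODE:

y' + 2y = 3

Using integrating factor method:

General solution: y = 3/2 + Ce^(-2x)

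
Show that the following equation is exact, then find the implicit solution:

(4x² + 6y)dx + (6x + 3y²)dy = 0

Verify exactness: ∂M/∂y = ∂N/∂x ✓
Find F(x,y) such that ∂F/∂x = M, ∂F/∂y = N
Solution: 4x³/3 + 6xy + y³ = C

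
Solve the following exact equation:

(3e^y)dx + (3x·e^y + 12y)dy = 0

Verify exactness: ∂M/∂y = ∂N/∂x ✓
Find F(x,y) such that ∂F/∂x = M, ∂F/∂y = N
Solution: 3x·e^y + 6y² = C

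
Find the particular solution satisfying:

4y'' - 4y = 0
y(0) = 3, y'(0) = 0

General solution: y = C₁e^x + C₂e^(-x)
Applying ICs: C₁ = 3/2, C₂ = 3/2
Particular solution: y = (3/2)e^x + (3/2)e^(-x)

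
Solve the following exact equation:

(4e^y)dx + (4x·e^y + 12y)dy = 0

Verify exactness: ∂M/∂y = ∂N/∂x ✓
Find F(x,y) such that ∂F/∂x = M, ∂F/∂y = N
Solution: 4x·e^y + 6y² = C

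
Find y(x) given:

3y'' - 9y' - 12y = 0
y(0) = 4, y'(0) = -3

General solution: y = C₁e^(4x) + C₂e^(-x)
Applying ICs: C₁ = 1/5, C₂ = 19/5
Particular solution: y = (1/5)e^(4x) + (19/5)e^(-x)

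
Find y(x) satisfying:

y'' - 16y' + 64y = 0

Characteristic equation: r² - 16r + 64 = 0
Factored: (r - 8)² = 0
Repeated root: r = 8
General solution: y = (C₁ + C₂x)e^(8x)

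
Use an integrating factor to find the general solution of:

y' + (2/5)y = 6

Using integrating factor method:

General solution: y = 15 + Ce^(-2x/5)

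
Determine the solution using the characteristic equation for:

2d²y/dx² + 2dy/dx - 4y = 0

Characteristic equation: 2r² + 2r - 4 = 0
Divide by 2: r² + r - 2 = 0
Roots: r = 1, -2 (distinct real)
General solution: y = C₁e^x + C₂e^(-2x)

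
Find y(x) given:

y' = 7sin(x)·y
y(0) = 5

General solution: y = Ce^(-7cos(x))
Applying IC y(0) = 5:
Particular solution: y = 5e^(7(1-cos(x)))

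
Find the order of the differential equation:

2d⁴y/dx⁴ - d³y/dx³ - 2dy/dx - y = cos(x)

The order is 4 (highest derivative is of order 4).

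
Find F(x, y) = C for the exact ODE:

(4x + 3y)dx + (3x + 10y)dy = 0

Verify exactness: ∂M/∂y = ∂N/∂x ✓
Find F(x,y) such that ∂F/∂x = M, ∂F/∂y = N
Solution: 2x² + 3xy + 5y² = C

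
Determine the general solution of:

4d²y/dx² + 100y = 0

Characteristic equation: 4r² + 100 = 0
Divide by 4: r² + 25 = 0
Roots: r = ±5i (complex conjugates)
General solution: y = C₁cos(5x) + C₂sin(5x)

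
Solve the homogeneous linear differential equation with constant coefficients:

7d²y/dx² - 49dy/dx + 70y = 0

Characteristic equation: 7r² - 49r + 70 = 0
Divide by 7: r² - 7r + 10 = 0
Roots: r = 2, 5 (distinct real)
General solution: y = C₁e^(2x) + C₂e^(5x)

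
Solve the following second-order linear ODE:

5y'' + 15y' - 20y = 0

Characteristic equation: 5r² + 15r - 20 = 0
Divide by 5: r² + 3r - 4 = 0
Roots: r = 1, -4 (distinct real)
General solution: y = C₁e^x + C₂e^(-4x)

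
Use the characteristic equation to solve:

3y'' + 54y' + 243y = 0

Characteristic equation: 3r² + 54r + 243 = 0
Divide by 3: r² + 18r + 81 = 0
Factored: (r + 9)² = 0
Repeated root: r = -9
General solution: y = (C₁ + C₂x)e^(-9x)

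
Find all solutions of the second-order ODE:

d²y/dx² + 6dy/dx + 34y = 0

Characteristic equation: r² + 6r + 34 = 0
Roots: r = -3 ± 5i (complex conjugates)
General solution: y = e^(-3x)(C₁cos(5x) + C₂sin(5x))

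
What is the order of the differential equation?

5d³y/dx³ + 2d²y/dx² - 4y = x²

The order is 3 (highest derivative is of order 3).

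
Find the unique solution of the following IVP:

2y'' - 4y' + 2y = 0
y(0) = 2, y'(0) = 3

General solution: y = (C₁ + C₂x)e^x
Repeated root r = 1
Applying ICs: C₁ = 2, C₂ = 1
Particular solution: y = (2 + x)e^x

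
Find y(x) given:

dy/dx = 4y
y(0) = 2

General solution: y = Ce^(4x)
Applying IC y(0) = 2:
Particular solution: y = 2e^(4x)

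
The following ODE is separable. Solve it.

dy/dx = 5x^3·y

Separating variables and integrating:
ln|y| = 5x^4/4 + C

General solution: y = Ce^(5x^4/4)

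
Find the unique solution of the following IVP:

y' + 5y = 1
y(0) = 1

General solution: y = 1/5 + Ce^(-5x)
Applying y(0) = 1: C = 1 - 1/5 = 4/5
Particular solution: y = 1/5 + (4/5)e^(-5x)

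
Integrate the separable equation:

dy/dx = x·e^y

Separating variables and integrating:
-e^(-y) = x²/2 + C

General solution: y = -ln(C - x²/2)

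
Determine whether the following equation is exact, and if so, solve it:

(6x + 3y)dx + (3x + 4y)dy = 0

Verify exactness: ∂M/∂y = ∂N/∂x ✓
Find F(x,y) such that ∂F/∂x = M, ∂F/∂y = N
Solution: 3x² + 3xy + 2y² = C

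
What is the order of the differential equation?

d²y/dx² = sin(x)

The order is 2 (highest derivative is of order 2).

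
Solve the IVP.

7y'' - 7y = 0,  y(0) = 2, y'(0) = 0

General solution: y = C₁e^x + C₂e^(-x)
Applying ICs: C₁ = 1, C₂ = 1
Particular solution: y = e^x + e^(-x)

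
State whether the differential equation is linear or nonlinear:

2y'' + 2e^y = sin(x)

Nonlinear (e^y is nonlinear in y)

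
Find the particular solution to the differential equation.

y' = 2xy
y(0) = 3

General solution: y = Ce^(x²)
Applying IC y(0) = 3:
Particular solution: y = 3e^(x²)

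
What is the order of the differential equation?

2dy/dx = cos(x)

The order is 1 (highest derivative is of order 1).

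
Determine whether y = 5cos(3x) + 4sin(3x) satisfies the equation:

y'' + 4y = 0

Verification:
y'' = -45cos(3x) - 36sin(3x)
y'' + 4y ≠ 0 (frequency mismatch: got 9 instead of 4)

No, it is not a solution.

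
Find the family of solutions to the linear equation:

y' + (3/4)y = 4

Using integrating factor method:

General solution: y = 16/3 + Ce^(-3x/4)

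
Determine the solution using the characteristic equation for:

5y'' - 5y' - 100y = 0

Characteristic equation: 5r² - 5r - 100 = 0
Divide by 5: r² - r - 20 = 0
Roots: r = 5, -4 (distinct real)
General solution: y = C₁e^(5x) + C₂e^(-4x)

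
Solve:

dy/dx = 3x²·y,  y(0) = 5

General solution: y = Ce^(x³)
Applying IC y(0) = 5:
Particular solution: y = 5e^(x³)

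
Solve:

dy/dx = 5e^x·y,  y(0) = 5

General solution: y = Ce^(5e^x)
Applying IC y(0) = 5:
Particular solution: y = 5e^(5(e^x - 1))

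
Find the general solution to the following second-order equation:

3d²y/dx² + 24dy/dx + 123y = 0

Characteristic equation: 3r² + 24r + 123 = 0
Divide by 3: r² + 8r + 41 = 0
Roots: r = -4 ± 5i (complex conjugates)
General solution: y = e^(-4x)(C₁cos(5x) + C₂sin(5x))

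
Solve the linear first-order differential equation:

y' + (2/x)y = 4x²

Using integrating factor method:

General solution: y = (4/5)x^3 + Cx^(-2)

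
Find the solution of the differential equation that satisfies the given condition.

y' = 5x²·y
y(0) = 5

General solution: y = Ce^(5x³/3)
Applying IC y(0) = 5:
Particular solution: y = 5e^(5x³/3)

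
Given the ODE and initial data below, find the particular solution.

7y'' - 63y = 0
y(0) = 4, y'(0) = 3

General solution: y = C₁e^(3x) + C₂e^(-3x)
Applying ICs: C₁ = 5/2, C₂ = 3/2
Particular solution: y = (5/2)e^(3x) + (3/2)e^(-3x)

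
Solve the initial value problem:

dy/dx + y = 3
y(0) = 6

General solution: y = 3 + Ce^(-x)
Applying y(0) = 6: C = 6 - 3 = 3
Particular solution: y = 3 + 3e^(-x)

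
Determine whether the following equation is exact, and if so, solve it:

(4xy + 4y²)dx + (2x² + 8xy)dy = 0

Verify exactness: ∂M/∂y = ∂N/∂x ✓
Find F(x,y) such that ∂F/∂x = M, ∂F/∂y = N
Solution: 2x²y + 4xy² = C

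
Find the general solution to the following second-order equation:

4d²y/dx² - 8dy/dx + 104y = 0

Characteristic equation: 4r² - 8r + 104 = 0
Divide by 4: r² - 2r + 26 = 0
Roots: r = 1 ± 5i (complex conjugates)
General solution: y = e^x(C₁cos(5x) + C₂sin(5x))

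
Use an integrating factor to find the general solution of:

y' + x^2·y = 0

Using integrating factor method:

General solution: y = Ce^(-x^3/3)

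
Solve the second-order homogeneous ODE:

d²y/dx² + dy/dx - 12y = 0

Characteristic equation: r² + r - 12 = 0
Roots: r = 3, -4 (distinct real)
General solution: y = C₁e^(3x) + C₂e^(-4x)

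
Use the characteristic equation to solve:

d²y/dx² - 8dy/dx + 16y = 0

Characteristic equation: r² - 8r + 16 = 0
Factored: (r - 4)² = 0
Repeated root: r = 4
General solution: y = (C₁ + C₂x)e^(4x)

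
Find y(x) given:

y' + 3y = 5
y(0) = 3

General solution: y = 5/3 + Ce^(-3x)
Applying y(0) = 3: C = 3 - 5/3 = 4/3
Particular solution: y = 5/3 + (4/3)e^(-3x)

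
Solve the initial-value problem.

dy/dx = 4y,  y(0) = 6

General solution: y = Ce^(4x)
Applying IC y(0) = 6:
Particular solution: y = 6e^(4x)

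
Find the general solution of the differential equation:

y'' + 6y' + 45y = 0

Characteristic equation: r² + 6r + 45 = 0
Roots: r = -3 ± 6i (complex conjugates)
General solution: y = e^(-3x)(C₁cos(6x) + C₂sin(6x))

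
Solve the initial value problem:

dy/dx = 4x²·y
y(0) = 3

General solution: y = Ce^(4x³/3)
Applying IC y(0) = 3:
Particular solution: y = 3e^(4x³/3)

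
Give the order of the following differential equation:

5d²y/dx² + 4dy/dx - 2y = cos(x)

The order is 2 (highest derivative is of order 2).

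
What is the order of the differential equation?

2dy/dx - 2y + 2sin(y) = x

The order is 1 (highest derivative is of order 1).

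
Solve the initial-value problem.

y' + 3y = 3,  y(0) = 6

General solution: y = 1 + Ce^(-3x)
Applying y(0) = 6: C = 6 - 1 = 5
Particular solution: y = 1 + 5e^(-3x)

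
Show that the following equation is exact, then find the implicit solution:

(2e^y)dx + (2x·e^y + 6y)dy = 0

Verify exactness: ∂M/∂y = ∂N/∂x ✓
Find F(x,y) such that ∂F/∂x = M, ∂F/∂y = N
Solution: 2x·e^y + 3y² = C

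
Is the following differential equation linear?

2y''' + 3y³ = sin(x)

No. Nonlinear (y³ term)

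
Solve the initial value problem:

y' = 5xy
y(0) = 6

General solution: y = Ce^(5x²/2)
Applying IC y(0) = 6:
Particular solution: y = 6e^(5x²/2)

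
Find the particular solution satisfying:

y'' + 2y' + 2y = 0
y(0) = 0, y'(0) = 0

General solution: y = e^(-x)(C₁cos(x) + C₂sin(x))
Complex roots r = -1 ± i
Applying ICs: C₁ = 0, C₂ = 0
Particular solution: y = 0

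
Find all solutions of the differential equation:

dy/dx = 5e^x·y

Separating variables and integrating:
ln|y| = 5e^x + C

General solution: y = Ce^(5e^x)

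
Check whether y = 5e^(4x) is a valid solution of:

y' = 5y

Verification:
y = 5e^(4x)
y' = 20e^(4x)
But 5y = 25e^(4x)
y' ≠ 5y — the derivative does not match

No, it is not a solution.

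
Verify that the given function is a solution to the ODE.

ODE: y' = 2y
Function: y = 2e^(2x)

Verification:
y = 2e^(2x)
y' = 4e^(2x)
2y = 4e^(2x)
y' = 2y ✓

Yes, it is a solution.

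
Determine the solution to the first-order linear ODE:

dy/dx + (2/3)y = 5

Using integrating factor method:

General solution: y = 15/2 + Ce^(-2x/3)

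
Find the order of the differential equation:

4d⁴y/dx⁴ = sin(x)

The order is 4 (highest derivative is of order 4).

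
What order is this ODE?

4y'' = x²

The order is 2 (highest derivative is of order 2).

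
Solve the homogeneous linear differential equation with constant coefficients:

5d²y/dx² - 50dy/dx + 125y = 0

Characteristic equation: 5r² - 50r + 125 = 0
Divide by 5: r² - 10r + 25 = 0
Factored: (r - 5)² = 0
Repeated root: r = 5
General solution: y = (C₁ + C₂x)e^(5x)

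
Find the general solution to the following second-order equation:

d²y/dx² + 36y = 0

Characteristic equation: r² + 36 = 0
Roots: r = ±6i (complex conjugates)
General solution: y = C₁cos(6x) + C₂sin(6x)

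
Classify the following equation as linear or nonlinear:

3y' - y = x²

Linear (y and its derivatives appear to the first power only, no products of y terms)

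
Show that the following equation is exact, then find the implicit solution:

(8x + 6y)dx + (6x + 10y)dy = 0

Verify exactness: ∂M/∂y = ∂N/∂x ✓
Find F(x,y) such that ∂F/∂x = M, ∂F/∂y = N
Solution: 4x² + 6xy + 5y² = C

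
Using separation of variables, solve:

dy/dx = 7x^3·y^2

Separating variables and integrating:
-1/y = 7x^4/4 + C

General solution: y^-1 = (-7/4)x^4 + C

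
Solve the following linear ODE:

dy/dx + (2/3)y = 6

Using integrating factor method:

General solution: y = 9 + Ce^(-2x/3)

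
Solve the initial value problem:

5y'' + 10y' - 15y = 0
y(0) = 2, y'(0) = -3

General solution: y = C₁e^x + C₂e^(-3x)
Applying ICs: C₁ = 3/4, C₂ = 5/4
Particular solution: y = (3/4)e^x + (5/4)e^(-3x)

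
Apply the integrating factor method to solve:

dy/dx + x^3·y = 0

Using integrating factor method:

General solution: y = Ce^(-x^4/4)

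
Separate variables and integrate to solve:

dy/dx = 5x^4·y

Separating variables and integrating:
ln|y| = x^5 + C

General solution: y = Ce^(x^5)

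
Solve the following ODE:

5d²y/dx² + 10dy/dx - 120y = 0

Characteristic equation: 5r² + 10r - 120 = 0
Divide by 5: r² + 2r - 24 = 0
Roots: r = 4, -6 (distinct real)
General solution: y = C₁e^(4x) + C₂e^(-6x)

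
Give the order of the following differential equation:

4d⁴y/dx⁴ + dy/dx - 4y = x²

The order is 4 (highest derivative is of order 4).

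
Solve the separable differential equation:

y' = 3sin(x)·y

Separating variables and integrating:
ln|y| = -3cos(x) + C

General solution: y = Ce^(-3cos(x))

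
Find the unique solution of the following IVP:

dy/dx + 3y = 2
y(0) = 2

General solution: y = 2/3 + Ce^(-3x)
Applying y(0) = 2: C = 2 - 2/3 = 4/3
Particular solution: y = 2/3 + (4/3)e^(-3x)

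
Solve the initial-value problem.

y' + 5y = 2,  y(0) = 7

General solution: y = 2/5 + Ce^(-5x)
Applying y(0) = 7: C = 7 - 2/5 = 33/5
Particular solution: y = 2/5 + (33/5)e^(-5x)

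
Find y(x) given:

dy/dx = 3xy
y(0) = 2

General solution: y = Ce^(3x²/2)
Applying IC y(0) = 2:
Particular solution: y = 2e^(3x²/2)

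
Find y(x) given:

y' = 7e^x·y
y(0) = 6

General solution: y = Ce^(7e^x)
Applying IC y(0) = 6:
Particular solution: y = 6e^(7(e^x - 1))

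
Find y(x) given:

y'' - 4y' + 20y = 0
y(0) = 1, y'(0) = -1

General solution: y = e^(2x)(C₁cos(4x) + C₂sin(4x))
Complex roots r = 2 ± 4i
Applying ICs: C₁ = 1, C₂ = -3/4
Particular solution: y = e^(2x)(cos(4x) - (3/4)sin(4x))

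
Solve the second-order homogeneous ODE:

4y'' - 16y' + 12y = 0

Characteristic equation: 4r² - 16r + 12 = 0
Divide by 4: r² - 4r + 3 = 0
Roots: r = 3, 1 (distinct real)
General solution: y = C₁e^(3x) + C₂e^x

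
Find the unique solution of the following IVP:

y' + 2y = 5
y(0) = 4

General solution: y = 5/2 + Ce^(-2x)
Applying y(0) = 4: C = 4 - 5/2 = 3/2
Particular solution: y = 5/2 + (3/2)e^(-2x)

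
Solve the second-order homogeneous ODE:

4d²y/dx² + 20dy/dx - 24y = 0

Characteristic equation: 4r² + 20r - 24 = 0
Divide by 4: r² + 5r - 6 = 0
Roots: r = 1, -6 (distinct real)
General solution: y = C₁e^x + C₂e^(-6x)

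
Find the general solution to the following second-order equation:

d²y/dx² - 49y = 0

Characteristic equation: r² - 49 = 0
Roots: r = 7, -7 (distinct real)
General solution: y = C₁e^(7x) + C₂e^(-7x)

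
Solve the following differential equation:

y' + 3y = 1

Using integrating factor method:

General solution: y = 1/3 + Ce^(-3x)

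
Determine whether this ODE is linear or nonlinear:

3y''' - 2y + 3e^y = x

Nonlinear (e^y is nonlinear in y)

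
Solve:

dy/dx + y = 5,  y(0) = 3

General solution: y = 5 + Ce^(-x)
Applying y(0) = 3: C = 3 - 5 = -2
Particular solution: y = 5 - 2e^(-x)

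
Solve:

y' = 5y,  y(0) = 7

General solution: y = Ce^(5x)
Applying IC y(0) = 7:
Particular solution: y = 7e^(5x)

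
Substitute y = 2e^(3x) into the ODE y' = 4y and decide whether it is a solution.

Verification:
y = 2e^(3x)
y' = 6e^(3x)
But 4y = 8e^(3x)
y' ≠ 4y — the derivative does not match

No, it is not a solution.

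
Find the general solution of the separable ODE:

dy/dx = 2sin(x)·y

Separating variables and integrating:
ln|y| = -2cos(x) + C

General solution: y = Ce^(-2cos(x))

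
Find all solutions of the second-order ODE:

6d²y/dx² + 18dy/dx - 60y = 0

Characteristic equation: 6r² + 18r - 60 = 0
Divide by 6: r² + 3r - 10 = 0
Roots: r = 2, -5 (distinct real)
General solution: y = C₁e^(2x) + C₂e^(-5x)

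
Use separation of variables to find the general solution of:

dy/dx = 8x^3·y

Separating variables and integrating:
ln|y| = 2x^4 + C

General solution: y = Ce^(2x^4)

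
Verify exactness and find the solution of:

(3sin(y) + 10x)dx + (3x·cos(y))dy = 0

Verify exactness: ∂M/∂y = ∂N/∂x ✓
Find F(x,y) such that ∂F/∂x = M, ∂F/∂y = N
Solution: 3x·sin(y) + 5x² = C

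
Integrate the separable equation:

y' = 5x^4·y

Separating variables and integrating:
ln|y| = x^5 + C

General solution: y = Ce^(x^5)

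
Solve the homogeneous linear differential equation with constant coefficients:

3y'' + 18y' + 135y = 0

Characteristic equation: 3r² + 18r + 135 = 0
Divide by 3: r² + 6r + 45 = 0
Roots: r = -3 ± 6i (complex conjugates)
General solution: y = e^(-3x)(C₁cos(6x) + C₂sin(6x))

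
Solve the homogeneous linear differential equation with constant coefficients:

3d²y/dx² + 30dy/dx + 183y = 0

Characteristic equation: 3r² + 30r + 183 = 0
Divide by 3: r² + 10r + 61 = 0
Roots: r = -5 ± 6i (complex conjugates)
General solution: y = e^(-5x)(C₁cos(6x) + C₂sin(6x))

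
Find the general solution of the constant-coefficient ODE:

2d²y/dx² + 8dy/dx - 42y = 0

Characteristic equation: 2r² + 8r - 42 = 0
Divide by 2: r² + 4r - 21 = 0
Roots: r = 3, -7 (distinct real)
General solution: y = C₁e^(3x) + C₂e^(-7x)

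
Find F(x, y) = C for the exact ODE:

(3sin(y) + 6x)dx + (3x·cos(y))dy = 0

Verify exactness: ∂M/∂y = ∂N/∂x ✓
Find F(x,y) such that ∂F/∂x = M, ∂F/∂y = N
Solution: 3x·sin(y) + 3x² = C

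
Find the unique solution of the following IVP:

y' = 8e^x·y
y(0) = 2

General solution: y = Ce^(8e^x)
Applying IC y(0) = 2:
Particular solution: y = 2e^(8(e^x - 1))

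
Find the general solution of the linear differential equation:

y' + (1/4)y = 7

Using integrating factor method:

General solution: y = 28 + Ce^(-x/4)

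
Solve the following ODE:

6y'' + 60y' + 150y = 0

Characteristic equation: 6r² + 60r + 150 = 0
Divide by 6: r² + 10r + 25 = 0
Factored: (r + 5)² = 0
Repeated root: r = -5
General solution: y = (C₁ + C₂x)e^(-5x)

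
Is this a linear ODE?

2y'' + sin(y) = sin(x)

No. Nonlinear (sin(y) is nonlinear in y)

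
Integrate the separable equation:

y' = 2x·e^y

Separating variables and integrating:
-e^(-y) = x² + C

General solution: y = -ln(C - x²)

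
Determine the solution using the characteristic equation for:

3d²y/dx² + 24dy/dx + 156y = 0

Characteristic equation: 3r² + 24r + 156 = 0
Divide by 3: r² + 8r + 52 = 0
Roots: r = -4 ± 6i (complex conjugates)
General solution: y = e^(-4x)(C₁cos(6x) + C₂sin(6x))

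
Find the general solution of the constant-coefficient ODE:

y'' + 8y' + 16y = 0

Characteristic equation: r² + 8r + 16 = 0
Factored: (r + 4)² = 0
Repeated root: r = -4
General solution: y = (C₁ + C₂x)e^(-4x)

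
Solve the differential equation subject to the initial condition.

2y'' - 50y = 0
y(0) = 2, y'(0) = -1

General solution: y = C₁e^(5x) + C₂e^(-5x)
Applying ICs: C₁ = 9/10, C₂ = 11/10
Particular solution: y = (9/10)e^(5x) + (11/10)e^(-5x)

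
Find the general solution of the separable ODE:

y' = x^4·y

Separating variables and integrating:
ln|y| = x^5/5 + C

General solution: y = Ce^(x^5/5)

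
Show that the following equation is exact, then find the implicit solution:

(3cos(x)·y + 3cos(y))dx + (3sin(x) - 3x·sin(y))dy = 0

Verify exactness: ∂M/∂y = ∂N/∂x ✓
Find F(x,y) such that ∂F/∂x = M, ∂F/∂y = N
Solution: 3sin(x)·y + 3x·cos(y) = C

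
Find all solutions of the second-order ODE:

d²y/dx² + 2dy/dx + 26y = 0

Characteristic equation: r² + 2r + 26 = 0
Roots: r = -1 ± 5i (complex conjugates)
General solution: y = e^(-x)(C₁cos(5x) + C₂sin(5x))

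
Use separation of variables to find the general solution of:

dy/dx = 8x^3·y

Separating variables and integrating:
ln|y| = 2x^4 + C

General solution: y = Ce^(2x^4)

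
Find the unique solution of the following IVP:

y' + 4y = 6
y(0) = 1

General solution: y = 3/2 + Ce^(-4x)
Applying y(0) = 1: C = 1 - 3/2 = -1/2
Particular solution: y = 3/2 - (1/2)e^(-4x)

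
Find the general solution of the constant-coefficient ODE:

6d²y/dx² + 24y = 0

Characteristic equation: 6r² + 24 = 0
Divide by 6: r² + 4 = 0
Roots: r = ±2i (complex conjugates)
General solution: y = C₁cos(2x) + C₂sin(2x)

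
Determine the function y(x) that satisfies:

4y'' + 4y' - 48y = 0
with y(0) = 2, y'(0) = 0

General solution: y = C₁e^(3x) + C₂e^(-4x)
Applying ICs: C₁ = 8/7, C₂ = 6/7
Particular solution: y = (8/7)e^(3x) + (6/7)e^(-4x)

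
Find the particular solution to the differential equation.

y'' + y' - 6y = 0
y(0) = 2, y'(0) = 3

General solution: y = C₁e^(2x) + C₂e^(-3x)
Applying ICs: C₁ = 9/5, C₂ = 1/5
Particular solution: y = (9/5)e^(2x) + (1/5)e^(-3x)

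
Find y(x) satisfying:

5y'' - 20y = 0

Characteristic equation: 5r² - 20 = 0
Divide by 5: r² - 4 = 0
Roots: r = 2, -2 (distinct real)
General solution: y = C₁e^(2x) + C₂e^(-2x)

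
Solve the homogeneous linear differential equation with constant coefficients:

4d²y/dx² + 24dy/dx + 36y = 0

Characteristic equation: 4r² + 24r + 36 = 0
Divide by 4: r² + 6r + 9 = 0
Factored: (r + 3)² = 0
Repeated root: r = -3
General solution: y = (C₁ + C₂x)e^(-3x)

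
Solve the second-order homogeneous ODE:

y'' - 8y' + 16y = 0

Characteristic equation: r² - 8r + 16 = 0
Factored: (r - 4)² = 0
Repeated root: r = 4
General solution: y = (C₁ + C₂x)e^(4x)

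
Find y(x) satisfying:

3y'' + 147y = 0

Characteristic equation: 3r² + 147 = 0
Divide by 3: r² + 49 = 0
Roots: r = ±7i (complex conjugates)
General solution: y = C₁cos(7x) + C₂sin(7x)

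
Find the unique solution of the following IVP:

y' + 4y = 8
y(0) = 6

General solution: y = 2 + Ce^(-4x)
Applying y(0) = 6: C = 6 - 2 = 4
Particular solution: y = 2 + 4e^(-4x)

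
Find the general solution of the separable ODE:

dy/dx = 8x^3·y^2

Separating variables and integrating:
-1/y = 2x^4 + C

General solution: y^-1 = -2x^4 + C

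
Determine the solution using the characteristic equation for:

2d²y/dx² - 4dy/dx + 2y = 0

Characteristic equation: 2r² - 4r + 2 = 0
Divide by 2: r² - 2r + 1 = 0
Factored: (r - 1)² = 0
Repeated root: r = 1
General solution: y = (C₁ + C₂x)e^x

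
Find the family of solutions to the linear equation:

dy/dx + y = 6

Using integrating factor method:

General solution: y = 6 + Ce^(-x)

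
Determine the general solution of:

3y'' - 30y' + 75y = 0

Characteristic equation: 3r² - 30r + 75 = 0
Divide by 3: r² - 10r + 25 = 0
Factored: (r - 5)² = 0
Repeated root: r = 5
General solution: y = (C₁ + C₂x)e^(5x)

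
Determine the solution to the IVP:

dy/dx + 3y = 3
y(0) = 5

General solution: y = 1 + Ce^(-3x)
Applying y(0) = 5: C = 5 - 1 = 4
Particular solution: y = 1 + 4e^(-3x)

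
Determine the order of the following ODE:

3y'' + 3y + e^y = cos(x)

The order is 2 (highest derivative is of order 2).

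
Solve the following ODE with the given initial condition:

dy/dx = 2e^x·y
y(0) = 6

General solution: y = Ce^(2e^x)
Applying IC y(0) = 6:
Particular solution: y = 6e^(2(e^x - 1))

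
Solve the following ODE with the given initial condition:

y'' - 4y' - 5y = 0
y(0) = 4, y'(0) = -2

General solution: y = C₁e^(5x) + C₂e^(-x)
Applying ICs: C₁ = 1/3, C₂ = 11/3
Particular solution: y = (1/3)e^(5x) + (11/3)e^(-x)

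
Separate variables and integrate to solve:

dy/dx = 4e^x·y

Separating variables and integrating:
ln|y| = 4e^x + C

General solution: y = Ce^(4e^x)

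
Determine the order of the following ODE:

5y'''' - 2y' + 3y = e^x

The order is 4 (highest derivative is of order 4).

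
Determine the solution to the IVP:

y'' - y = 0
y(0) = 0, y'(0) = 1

General solution: y = C₁e^x + C₂e^(-x)
Applying ICs: C₁ = 1/2, C₂ = -1/2
Particular solution: y = (1/2)e^x - (1/2)e^(-x)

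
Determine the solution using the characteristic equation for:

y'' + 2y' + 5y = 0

Characteristic equation: r² + 2r + 5 = 0
Roots: r = -1 ± 2i (complex conjugates)
General solution: y = e^(-x)(C₁cos(2x) + C₂sin(2x))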